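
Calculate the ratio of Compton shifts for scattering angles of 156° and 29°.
156° produces the larger shift by a factor of 15.262

Calculate both shifts using Δλ = λ_C(1 - cos θ):

For θ₁ = 29°:
Δλ₁ = 2.4263 × (1 - cos(29°))
Δλ₁ = 2.4263 × 0.1254
Δλ₁ = 0.3042 pm

For θ₂ = 156°:
Δλ₂ = 2.4263 × (1 - cos(156°))
Δλ₂ = 2.4263 × 1.9135
Δλ₂ = 4.6429 pm

The 156° angle produces the larger shift.
Ratio: 4.6429/0.3042 = 15.262

(Intermediate values are shown rounded; full precision is carried through to the final answer.)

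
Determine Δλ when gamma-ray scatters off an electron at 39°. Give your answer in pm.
0.5407 pm

Using the Compton scattering formula:
Δλ = λ_C(1 - cos θ)

where λ_C = h/(m_e·c) ≈ 2.4263 pm is the Compton wavelength of an electron.

For θ = 39°:
cos(39°) = 0.7771
1 - cos(39°) = 0.2229

Δλ = 2.4263 × 0.2229
Δλ = 0.5407 pm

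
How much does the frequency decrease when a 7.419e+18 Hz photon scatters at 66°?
2.552e+17 Hz (decrease)

Convert frequency to wavelength (c = 299792458 m/s):
λ₀ = c/f₀ = 299792458/7.419e+18 = 4.0408742e-11 m = 40.4087 pm

Calculate Compton shift:
Δλ = λ_C(1 - cos(66°)) = 1.4394 pm

Final wavelength:
λ' = λ₀ + Δλ = 40.4087 + 1.4394 = 41.8482 pm

Final frequency:
f' = c/λ' = 299792458/4.1848183e-11 = 7.1638106e+18 Hz

Frequency shift (decrease):
Δf = f₀ - f' = 7.419e+18 - 7.1638106e+18 = 2.552e+17 Hz

(Intermediate values are shown rounded; full precision is carried through to the final answer.)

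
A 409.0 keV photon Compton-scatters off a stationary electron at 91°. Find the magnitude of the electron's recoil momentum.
2.5142e-22 kg·m/s

The electron is initially at rest, so by conservation of momentum:
p⃗_e = p⃗₀ − p⃗'  (incident photon momentum minus scattered photon momentum)

Photon momentum magnitudes (p = h/λ = E/c):
λ₀ = hc/E₀ = 3.0314 pm → p₀ = h/λ₀ = 2.1858e-22 kg·m/s
Δλ = λ_C(1 − cos 91°) = 2.4687 pm
λ' = 5.5001 pm → p' = h/λ' = 1.2047e-22 kg·m/s

The scattered photon makes angle θ = 91° with the incident direction, so by the law of cosines:
|p⃗_e|² = p₀² + p'² − 2p₀p'cos θ
|p⃗_e|² = (2.1858e-22)² + (1.2047e-22)² − 2·2.1858e-22·1.2047e-22·cos(91°)
|p⃗_e| = 2.5142e-22 kg·m/s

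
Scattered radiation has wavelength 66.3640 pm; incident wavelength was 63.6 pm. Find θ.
98.00°

First find the wavelength shift:
Δλ = λ' - λ = 66.3640 - 63.6 = 2.7640 pm

Using Δλ = λ_C(1 - cos θ), with λ_C = h/(m_e·c) ≈ 2.42631024 pm:
cos θ = 1 - Δλ/λ_C
cos θ = 1 - 2.7640/2.42631024
cos θ = -0.139178

θ = arccos(-0.139178)
θ = 98.00°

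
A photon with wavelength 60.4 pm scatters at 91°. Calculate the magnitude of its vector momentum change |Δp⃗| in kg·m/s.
1.5345e-23 kg·m/s

Photon momentum magnitude is p = h/λ.

Initial momentum:
p₀ = h/λ = 6.6261e-34/6.0400e-11 = 1.0970e-23 kg·m/s

After scattering:
λ' = λ + Δλ = 60.4 + 2.4687 = 62.8687 pm
p' = h/λ' = 6.6261e-34/6.2869e-11 = 1.0540e-23 kg·m/s

Momentum is a vector; the scattered photon's direction makes angle θ = 91° with the incident direction. The magnitude of the vector change Δp⃗ = p⃗₀ − p⃗' is found from the law of cosines:
|Δp⃗|² = p₀² + p'² − 2p₀p'cos θ
|Δp⃗|² = (1.0970e-23)² + (1.0540e-23)² − 2·1.0970e-23·1.0540e-23·cos(91°)
|Δp⃗| = 1.5345e-23 kg·m/s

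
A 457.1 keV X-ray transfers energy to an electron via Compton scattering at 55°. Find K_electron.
126.2147 keV

By energy conservation: K_e = E_initial - E_final

First find the scattered photon energy:
Initial wavelength: λ = hc/E = 2.7124 pm
Compton shift: Δλ = λ_C(1 - cos(55°)) = 1.0346 pm
Final wavelength: λ' = 2.7124 + 1.0346 = 3.7470 pm
Final photon energy: E' = hc/λ' = 330.8853 keV

Electron kinetic energy:
K_e = E - E' = 457.1000 - 330.8853 = 126.2147 keV

(Intermediate values are shown rounded; full precision is carried through to the final answer.)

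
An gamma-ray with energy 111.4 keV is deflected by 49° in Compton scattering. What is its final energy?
103.6298 keV

First convert energy to wavelength:
λ = hc/E, with hc ≈ 1239.842 keV·pm (i.e. 1239.842 eV·nm)

For E = 111.4 keV = 111400 eV:
λ = 1239.842 keV·pm / 111.4 keV
λ = 11.1296 pm

Calculate the Compton shift:
Δλ = λ_C(1 - cos(49°)) = 2.4263 × 0.3439
Δλ = 0.8345 pm

Final wavelength:
λ' = 11.1296 + 0.8345 = 11.9641 pm

Final energy:
E' = hc/λ' = 1239.842 / 11.9641 = 103.6298 keV

(Intermediate values are shown rounded; full precision is carried through to the final answer.)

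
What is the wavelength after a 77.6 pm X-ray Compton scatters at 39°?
78.1407 pm

Using the Compton scattering formula:
λ' = λ + Δλ = λ + λ_C(1 - cos θ)

Given:
- Initial wavelength λ = 77.6 pm
- Scattering angle θ = 39°
- Compton wavelength λ_C ≈ 2.4263 pm

Calculate the shift:
Δλ = 2.4263 × (1 - cos(39°))
Δλ = 2.4263 × 0.2229
Δλ = 0.5407 pm

Final wavelength:
λ' = 77.6 + 0.5407 = 78.1407 pm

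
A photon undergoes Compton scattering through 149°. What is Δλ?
4.5061 pm

Using the Compton scattering formula:
Δλ = λ_C(1 - cos θ)

where λ_C = h/(m_e·c) ≈ 2.4263 pm is the Compton wavelength of an electron.

For θ = 149°:
cos(149°) = -0.8572
1 - cos(149°) = 1.8572

Δλ = 2.4263 × 1.8572
Δλ = 4.5061 pm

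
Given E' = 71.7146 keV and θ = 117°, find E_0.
90.1000 keV

Convert final energy to wavelength (hc ≈ 1239.842 keV·pm):
λ' = hc/E' = 1239.842 / 71.7146 = 17.2886 pm

Calculate the Compton shift:
Δλ = λ_C(1 - cos(117°))
Δλ = 2.4263 × (1 - cos(117°))
Δλ = 3.5278 pm

Initial wavelength:
λ = λ' - Δλ = 17.2886 - 3.5278 = 13.7607 pm

Initial energy:
E = hc/λ = 1239.842 / 13.7607 = 90.1000 keV

(Intermediate values are shown rounded; full precision is carried through to the final answer.)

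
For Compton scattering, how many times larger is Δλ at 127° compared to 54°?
127° produces the larger shift by a factor of 3.886

Calculate both shifts using Δλ = λ_C(1 - cos θ):

For θ₁ = 54°:
Δλ₁ = 2.4263 × (1 - cos(54°))
Δλ₁ = 2.4263 × 0.4122
Δλ₁ = 1.0002 pm

For θ₂ = 127°:
Δλ₂ = 2.4263 × (1 - cos(127°))
Δλ₂ = 2.4263 × 1.6018
Δλ₂ = 3.8865 pm

The 127° angle produces the larger shift.
Ratio: 3.8865/1.0002 = 3.886

(Intermediate values are shown rounded; full precision is carried through to the final answer.)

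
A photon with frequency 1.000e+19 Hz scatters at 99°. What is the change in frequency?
8.558e+17 Hz (decrease)

Convert frequency to wavelength (c = 299792458 m/s):
λ₀ = c/f₀ = 299792458/1.000e+19 = 2.9979246e-11 m = 29.9792 pm

Calculate Compton shift:
Δλ = λ_C(1 - cos(99°)) = 2.8059 pm

Final wavelength:
λ' = λ₀ + Δλ = 29.9792 + 2.8059 = 32.7851 pm

Final frequency:
f' = c/λ' = 299792458/3.2785115e-11 = 9.1441638e+18 Hz

Frequency shift (decrease):
Δf = f₀ - f' = 1.000e+19 - 9.1441638e+18 = 8.558e+17 Hz

(Intermediate values are shown rounded; full precision is carried through to the final answer.)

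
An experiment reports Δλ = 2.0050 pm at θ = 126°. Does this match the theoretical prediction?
No, inconsistent

Calculate the expected shift for θ = 126°:

Δλ_expected = λ_C(1 - cos(126°))
Δλ_expected = 2.4263 × (1 - cos(126°))
Δλ_expected = 2.4263 × 1.5878
Δλ_expected = 3.8525 pm

Given shift: 2.0050 pm
Expected shift: 3.8525 pm
Difference: 1.8475 pm

The values do not match. The given shift corresponds to θ ≈ 80.0°, not 126°.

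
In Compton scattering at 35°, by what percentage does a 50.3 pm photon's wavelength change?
0.8724%

Calculate the Compton shift:
Δλ = λ_C(1 - cos(35°))
Δλ = 2.4263 × (1 - cos(35°))
Δλ = 2.4263 × 0.1808
Δλ = 0.4388 pm

Percentage change:
(Δλ/λ₀) × 100 = (0.4388/50.3) × 100
= 0.8724%

(Intermediate values are shown rounded; full precision is carried through to the final answer.)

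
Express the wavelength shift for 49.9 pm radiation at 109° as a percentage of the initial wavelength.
6.4454%

Calculate the Compton shift:
Δλ = λ_C(1 - cos(109°))
Δλ = 2.4263 × (1 - cos(109°))
Δλ = 2.4263 × 1.3256
Δλ = 3.2162 pm

Percentage change:
(Δλ/λ₀) × 100 = (3.2162/49.9) × 100
= 6.4454%

(Intermediate values are shown rounded; full precision is carried through to the final answer.)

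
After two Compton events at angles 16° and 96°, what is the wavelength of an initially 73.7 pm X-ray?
76.4739 pm

Apply Compton shift twice:

First scattering at θ₁ = 16°:
Δλ₁ = λ_C(1 - cos(16°))
Δλ₁ = 2.4263 × 0.0387
Δλ₁ = 0.0940 pm

After first scattering:
λ₁ = 73.7 + 0.0940 = 73.7940 pm

Second scattering at θ₂ = 96°:
Δλ₂ = λ_C(1 - cos(96°))
Δλ₂ = 2.4263 × 1.1045
Δλ₂ = 2.6799 pm

Final wavelength:
λ₂ = 73.7940 + 2.6799 = 76.4739 pm

Total shift: Δλ_total = 0.0940 + 2.6799 = 2.7739 pm

(Intermediate values are shown rounded; full precision is carried through to the final answer.)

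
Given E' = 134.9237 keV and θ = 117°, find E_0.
219.0001 keV

Convert final energy to wavelength (hc ≈ 1239.842 keV·pm):
λ' = hc/E' = 1239.842 / 134.9237 = 9.1892 pm

Calculate the Compton shift:
Δλ = λ_C(1 - cos(117°))
Δλ = 2.4263 × (1 - cos(117°))
Δλ = 3.5278 pm

Initial wavelength:
λ = λ' - Δλ = 9.1892 - 3.5278 = 5.6614 pm

Initial energy:
E = hc/λ = 1239.842 / 5.6614 = 219.0001 keV

(Intermediate values are shown rounded; full precision is carried through to the final answer.)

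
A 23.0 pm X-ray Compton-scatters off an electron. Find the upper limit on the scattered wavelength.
27.8526 pm (at θ = 180°)

The Compton shift is Δλ = λ_C(1 − cos θ).

Since cos θ ranges from −1 to 1, the factor (1 − cos θ) ranges from 0 to 2; the maximum shift occurs at θ = 180° (backscattering):
Δλ_max = 2λ_C = 2 × 2.4263 pm = 4.8526 pm

Maximum scattered wavelength:
λ'_max = λ₀ + Δλ_max = 23.0 + 4.8526 = 27.8526 pm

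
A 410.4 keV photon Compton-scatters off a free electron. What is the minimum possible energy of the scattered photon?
157.4667 keV (at θ = 180°)

The scattered photon has minimum energy when its wavelength is maximum, i.e., when the Compton shift Δλ = λ_C(1 − cos θ) is maximum. This occurs at θ = 180° (backscattering), giving Δλ_max = 2λ_C = 4.8526 pm.

Initial wavelength: λ₀ = hc/E₀ = 3.0211 pm
Maximum final wavelength: λ'_max = λ₀ + 2λ_C = 3.0211 + 4.8526 = 7.8737 pm
Minimum final energy: E'_min = hc/λ'_max = 157.4667 keV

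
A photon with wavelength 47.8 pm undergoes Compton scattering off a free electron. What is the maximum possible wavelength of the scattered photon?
52.6526 pm (at θ = 180°)

The Compton shift is Δλ = λ_C(1 − cos θ).

Since cos θ ranges from −1 to 1, the factor (1 − cos θ) ranges from 0 to 2; the maximum shift occurs at θ = 180° (backscattering):
Δλ_max = 2λ_C = 2 × 2.4263 pm = 4.8526 pm

Maximum scattered wavelength:
λ'_max = λ₀ + Δλ_max = 47.8 + 4.8526 = 52.6526 pm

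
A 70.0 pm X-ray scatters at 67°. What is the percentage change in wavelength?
2.1118%

Calculate the Compton shift:
Δλ = λ_C(1 - cos(67°))
Δλ = 2.4263 × (1 - cos(67°))
Δλ = 2.4263 × 0.6093
Δλ = 1.4783 pm

Percentage change:
(Δλ/λ₀) × 100 = (1.4783/70.0) × 100
= 2.1118%

(Intermediate values are shown rounded; full precision is carried through to the final answer.)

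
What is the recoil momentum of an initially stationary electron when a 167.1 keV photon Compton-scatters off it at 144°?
1.3868e-22 kg·m/s

The electron is initially at rest, so by conservation of momentum:
p⃗_e = p⃗₀ − p⃗'  (incident photon momentum minus scattered photon momentum)

Photon momentum magnitudes (p = h/λ = E/c):
λ₀ = hc/E₀ = 7.4198 pm → p₀ = h/λ₀ = 8.9303e-23 kg·m/s
Δλ = λ_C(1 − cos 144°) = 4.3892 pm
λ' = 11.8090 pm → p' = h/λ' = 5.6110e-23 kg·m/s

The scattered photon makes angle θ = 144° with the incident direction, so by the law of cosines:
|p⃗_e|² = p₀² + p'² − 2p₀p'cos θ
|p⃗_e|² = (8.9303e-23)² + (5.6110e-23)² − 2·8.9303e-23·5.6110e-23·cos(144°)
|p⃗_e| = 1.3868e-22 kg·m/s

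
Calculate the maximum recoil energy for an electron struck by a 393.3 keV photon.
238.4171 keV

Maximum energy transfer occurs at θ = 180° (backscattering).

Initial photon: E₀ = 393.3 keV → λ₀ = 3.1524 pm

Maximum Compton shift (at 180°):
Δλ_max = 2λ_C = 2 × 2.4263 = 4.8526 pm

Final wavelength:
λ' = 3.1524 + 4.8526 = 8.0050 pm

Minimum photon energy (maximum energy to electron):
E'_min = hc/λ' = 154.8829 keV

Maximum electron kinetic energy:
K_max = E₀ - E'_min = 393.3000 - 154.8829 = 238.4171 keV

(Intermediate values are shown rounded; full precision is carried through to the final answer.)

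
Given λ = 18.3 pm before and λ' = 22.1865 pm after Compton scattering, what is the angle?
127.00°

First find the wavelength shift:
Δλ = λ' - λ = 22.1865 - 18.3 = 3.8865 pm

Using Δλ = λ_C(1 - cos θ), with λ_C = h/(m_e·c) ≈ 2.42631024 pm:
cos θ = 1 - Δλ/λ_C
cos θ = 1 - 3.8865/2.42631024
cos θ = -0.601815

θ = arccos(-0.601815)
θ = 127.00°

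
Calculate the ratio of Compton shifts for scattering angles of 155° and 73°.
155° produces the larger shift by a factor of 2.694

Calculate both shifts using Δλ = λ_C(1 - cos θ):

For θ₁ = 73°:
Δλ₁ = 2.4263 × (1 - cos(73°))
Δλ₁ = 2.4263 × 0.7076
Δλ₁ = 1.7169 pm

For θ₂ = 155°:
Δλ₂ = 2.4263 × (1 - cos(155°))
Δλ₂ = 2.4263 × 1.9063
Δλ₂ = 4.6253 pm

The 155° angle produces the larger shift.
Ratio: 4.6253/1.7169 = 2.694

(Intermediate values are shown rounded; full precision is carried through to the final answer.)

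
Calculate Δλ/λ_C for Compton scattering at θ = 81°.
0.8436 λ_C

The Compton shift formula is:
Δλ = λ_C(1 - cos θ)

Dividing both sides by λ_C:
Δλ/λ_C = 1 - cos θ

For θ = 81°:
Δλ/λ_C = 1 - cos(81°)
Δλ/λ_C = 1 - 0.1564
Δλ/λ_C = 0.8436

This means the shift is 0.8436 × λ_C = 2.0468 pm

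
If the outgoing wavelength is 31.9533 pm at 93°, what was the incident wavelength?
29.4000 pm

From λ' = λ + Δλ, we have λ = λ' - Δλ

First calculate the Compton shift:
Δλ = λ_C(1 - cos θ)
Δλ = 2.4263 × (1 - cos(93°))
Δλ = 2.4263 × 1.0523
Δλ = 2.5533 pm

Initial wavelength:
λ = λ' - Δλ
λ = 31.9533 - 2.5533
λ = 29.4000 pm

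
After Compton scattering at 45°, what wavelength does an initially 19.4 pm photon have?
20.1106 pm

Using the Compton formula: λ' = λ + λ_C(1 − cos θ)

For θ = 45°, cos θ = √2/2 (exact) ≈ 0.7071, so:
1 − cos 45° = 1 − (√2/2) ≈ 0.2929

Δλ = λ_C × 0.2929 = 2.4263 × 0.2929 = 0.7106 pm

λ' = 19.4 + 0.7106 = 20.1106 pm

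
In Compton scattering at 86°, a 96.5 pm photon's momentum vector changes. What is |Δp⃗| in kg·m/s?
9.2594e-24 kg·m/s

Photon momentum magnitude is p = h/λ.

Initial momentum:
p₀ = h/λ = 6.6261e-34/9.6500e-11 = 6.8664e-24 kg·m/s

After scattering:
λ' = λ + Δλ = 96.5 + 2.2571 = 98.7571 pm
p' = h/λ' = 6.6261e-34/9.8757e-11 = 6.7095e-24 kg·m/s

Momentum is a vector; the scattered photon's direction makes angle θ = 86° with the incident direction. The magnitude of the vector change Δp⃗ = p⃗₀ − p⃗' is found from the law of cosines:
|Δp⃗|² = p₀² + p'² − 2p₀p'cos θ
|Δp⃗|² = (6.8664e-24)² + (6.7095e-24)² − 2·6.8664e-24·6.7095e-24·cos(86°)
|Δp⃗| = 9.2594e-24 kg·m/s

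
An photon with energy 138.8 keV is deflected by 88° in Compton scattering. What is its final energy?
109.9715 keV

First convert energy to wavelength:
λ = hc/E, with hc ≈ 1239.842 keV·pm (i.e. 1239.842 eV·nm)

For E = 138.8 keV = 138800 eV:
λ = 1239.842 keV·pm / 138.8 keV
λ = 8.9326 pm

Calculate the Compton shift:
Δλ = λ_C(1 - cos(88°)) = 2.4263 × 0.9651
Δλ = 2.3416 pm

Final wavelength:
λ' = 8.9326 + 2.3416 = 11.2742 pm

Final energy:
E' = hc/λ' = 1239.842 / 11.2742 = 109.9715 keV

(Intermediate values are shown rounded; full precision is carried through to the final answer.)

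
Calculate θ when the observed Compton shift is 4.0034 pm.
130.54°

From the Compton formula Δλ = λ_C(1 - cos θ), we can solve for θ:

cos θ = 1 - Δλ/λ_C

Given:
- Δλ = 4.0034 pm
- λ_C = h/(m_e·c) ≈ 2.42631024 pm

cos θ = 1 - 4.0034/2.42631024
cos θ = 1 - 1.649995
cos θ = -0.649995

θ = arccos(-0.649995)
θ = 130.54°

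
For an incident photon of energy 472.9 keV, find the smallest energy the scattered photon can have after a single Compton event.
165.8783 keV (at θ = 180°)

The scattered photon has minimum energy when its wavelength is maximum, i.e., when the Compton shift Δλ = λ_C(1 − cos θ) is maximum. This occurs at θ = 180° (backscattering), giving Δλ_max = 2λ_C = 4.8526 pm.

Initial wavelength: λ₀ = hc/E₀ = 2.6218 pm
Maximum final wavelength: λ'_max = λ₀ + 2λ_C = 2.6218 + 4.8526 = 7.4744 pm
Minimum final energy: E'_min = hc/λ'_max = 165.8783 keV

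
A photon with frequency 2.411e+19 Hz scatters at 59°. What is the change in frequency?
2.084e+18 Hz (decrease)

Convert frequency to wavelength (c = 299792458 m/s):
λ₀ = c/f₀ = 299792458/2.411e+19 = 1.2434362e-11 m = 12.4344 pm

Calculate Compton shift:
Δλ = λ_C(1 - cos(59°)) = 1.1767 pm

Final wavelength:
λ' = λ₀ + Δλ = 12.4344 + 1.1767 = 13.6110 pm

Final frequency:
f' = c/λ' = 299792458/1.3611030e-11 = 2.2025700e+19 Hz

Frequency shift (decrease):
Δf = f₀ - f' = 2.411e+19 - 2.2025700e+19 = 2.084e+18 Hz

(Intermediate values are shown rounded; full precision is carried through to the final answer.)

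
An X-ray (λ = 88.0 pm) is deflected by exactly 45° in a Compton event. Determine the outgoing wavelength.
88.7106 pm

Using the Compton formula: λ' = λ + λ_C(1 − cos θ)

For θ = 45°, cos θ = √2/2 (exact) ≈ 0.7071, so:
1 − cos 45° = 1 − (√2/2) ≈ 0.2929

Δλ = λ_C × 0.2929 = 2.4263 × 0.2929 = 0.7106 pm

λ' = 88.0 + 0.7106 = 88.7106 pm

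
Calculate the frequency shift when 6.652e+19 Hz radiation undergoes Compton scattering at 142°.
3.263e+19 Hz (decrease)

Convert frequency to wavelength (c = 299792458 m/s):
λ₀ = c/f₀ = 299792458/6.652e+19 = 4.5068018e-12 m = 4.5068 pm

Calculate Compton shift:
Δλ = λ_C(1 - cos(142°)) = 4.3383 pm

Final wavelength:
λ' = λ₀ + Δλ = 4.5068 + 4.3383 = 8.8451 pm

Final frequency:
f' = c/λ' = 299792458/8.8450706e-12 = 3.3893733e+19 Hz

Frequency shift (decrease):
Δf = f₀ - f' = 6.652e+19 - 3.3893733e+19 = 3.263e+19 Hz

(Intermediate values are shown rounded; full precision is carried through to the final answer.)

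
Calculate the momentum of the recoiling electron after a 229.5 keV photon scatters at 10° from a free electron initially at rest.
2.1323e-23 kg·m/s

The electron is initially at rest, so by conservation of momentum:
p⃗_e = p⃗₀ − p⃗'  (incident photon momentum minus scattered photon momentum)

Photon momentum magnitudes (p = h/λ = E/c):
λ₀ = hc/E₀ = 5.4024 pm → p₀ = h/λ₀ = 1.2265e-22 kg·m/s
Δλ = λ_C(1 − cos 10°) = 0.0369 pm
λ' = 5.4392 pm → p' = h/λ' = 1.2182e-22 kg·m/s

The scattered photon makes angle θ = 10° with the incident direction, so by the law of cosines:
|p⃗_e|² = p₀² + p'² − 2p₀p'cos θ
|p⃗_e|² = (1.2265e-22)² + (1.2182e-22)² − 2·1.2265e-22·1.2182e-22·cos(10°)
|p⃗_e| = 2.1323e-23 kg·m/s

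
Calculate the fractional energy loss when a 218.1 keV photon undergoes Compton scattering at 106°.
0.3525 (or 35.25%)

Calculate initial and final photon energies:

Initial: E₀ = 218.1 keV → λ₀ = 5.6847 pm
Compton shift: Δλ = 3.0951 pm
Final wavelength: λ' = 8.7798 pm
Final energy: E' = 141.2148 keV

Fractional energy loss:
(E₀ - E')/E₀ = (218.1000 - 141.2148)/218.1000
= 76.8852/218.1000
= 0.3525
= 35.25%

(Intermediate values are shown rounded; full precision is carried through to the final answer.)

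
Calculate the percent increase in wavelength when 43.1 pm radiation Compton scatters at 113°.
7.8291%

Calculate the Compton shift:
Δλ = λ_C(1 - cos(113°))
Δλ = 2.4263 × (1 - cos(113°))
Δλ = 2.4263 × 1.3907
Δλ = 3.3743 pm

Percentage change:
(Δλ/λ₀) × 100 = (3.3743/43.1) × 100
= 7.8291%

(Intermediate values are shown rounded; full precision is carried through to the final answer.)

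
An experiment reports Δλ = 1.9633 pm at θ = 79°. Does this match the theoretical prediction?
Yes, consistent

Calculate the expected shift for θ = 79°:

Δλ_expected = λ_C(1 - cos(79°))
Δλ_expected = 2.4263 × (1 - cos(79°))
Δλ_expected = 2.4263 × 0.8092
Δλ_expected = 1.9633 pm

Given shift: 1.9633 pm
Expected shift: 1.9633 pm
Difference: 0.0000 pm

The values match. This is consistent with Compton scattering at the stated angle.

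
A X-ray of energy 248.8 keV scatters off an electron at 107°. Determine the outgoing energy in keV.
152.7090 keV

First convert energy to wavelength:
λ = hc/E, with hc ≈ 1239.842 keV·pm (i.e. 1239.842 eV·nm)

For E = 248.8 keV = 248800 eV:
λ = 1239.842 keV·pm / 248.8 keV
λ = 4.9833 pm

Calculate the Compton shift:
Δλ = λ_C(1 - cos(107°)) = 2.4263 × 1.2924
Δλ = 3.1357 pm

Final wavelength:
λ' = 4.9833 + 3.1357 = 8.1190 pm

Final energy:
E' = hc/λ' = 1239.842 / 8.1190 = 152.7090 keV

(Intermediate values are shown rounded; full precision is carried through to the final answer.)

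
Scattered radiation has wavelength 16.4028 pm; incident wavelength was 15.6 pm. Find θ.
48.00°

First find the wavelength shift:
Δλ = λ' - λ = 16.4028 - 15.6 = 0.8028 pm

Using Δλ = λ_C(1 - cos θ), with λ_C = h/(m_e·c) ≈ 2.42631024 pm:
cos θ = 1 - Δλ/λ_C
cos θ = 1 - 0.8028/2.42631024
cos θ = 0.669127

θ = arccos(0.669127)
θ = 48.00°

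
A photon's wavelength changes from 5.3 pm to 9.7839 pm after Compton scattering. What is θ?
148.00°

First find the wavelength shift:
Δλ = λ' - λ = 9.7839 - 5.3 = 4.4839 pm

Using Δλ = λ_C(1 - cos θ), with λ_C = h/(m_e·c) ≈ 2.42631024 pm:
cos θ = 1 - Δλ/λ_C
cos θ = 1 - 4.4839/2.42631024
cos θ = -0.848032

θ = arccos(-0.848032)
θ = 148.00°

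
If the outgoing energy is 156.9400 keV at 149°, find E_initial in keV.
365.3000 keV

Convert final energy to wavelength (hc ≈ 1239.842 keV·pm):
λ' = hc/E' = 1239.842 / 156.9400 = 7.9001 pm

Calculate the Compton shift:
Δλ = λ_C(1 - cos(149°))
Δλ = 2.4263 × (1 - cos(149°))
Δλ = 4.5061 pm

Initial wavelength:
λ = λ' - Δλ = 7.9001 - 4.5061 = 3.3940 pm

Initial energy:
E = hc/λ = 1239.842 / 3.3940 = 365.3000 keV

(Intermediate values are shown rounded; full precision is carried through to the final answer.)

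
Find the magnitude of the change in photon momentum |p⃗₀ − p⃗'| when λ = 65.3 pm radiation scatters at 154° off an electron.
1.9123e-23 kg·m/s

Photon momentum magnitude is p = h/λ.

Initial momentum:
p₀ = h/λ = 6.6261e-34/6.5300e-11 = 1.0147e-23 kg·m/s

After scattering:
λ' = λ + Δλ = 65.3 + 4.6071 = 69.9071 pm
p' = h/λ' = 6.6261e-34/6.9907e-11 = 9.4784e-24 kg·m/s

Momentum is a vector; the scattered photon's direction makes angle θ = 154° with the incident direction. The magnitude of the vector change Δp⃗ = p⃗₀ − p⃗' is found from the law of cosines:
|Δp⃗|² = p₀² + p'² − 2p₀p'cos θ
|Δp⃗|² = (1.0147e-23)² + (9.4784e-24)² − 2·1.0147e-23·9.4784e-24·cos(154°)
|Δp⃗| = 1.9123e-23 kg·m/s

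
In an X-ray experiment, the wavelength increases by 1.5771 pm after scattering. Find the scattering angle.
69.51°

From the Compton formula Δλ = λ_C(1 - cos θ), we can solve for θ:

cos θ = 1 - Δλ/λ_C

Given:
- Δλ = 1.5771 pm
- λ_C = h/(m_e·c) ≈ 2.42631024 pm

cos θ = 1 - 1.5771/2.42631024
cos θ = 1 - 0.649999
cos θ = 0.350001

θ = arccos(0.350001)
θ = 69.51°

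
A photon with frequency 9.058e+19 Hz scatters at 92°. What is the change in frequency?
3.908e+19 Hz (decrease)

Convert frequency to wavelength (c = 299792458 m/s):
λ₀ = c/f₀ = 299792458/9.058e+19 = 3.3096981e-12 m = 3.3097 pm

Calculate Compton shift:
Δλ = λ_C(1 - cos(92°)) = 2.5110 pm

Final wavelength:
λ' = λ₀ + Δλ = 3.3097 + 2.5110 = 5.8207 pm

Final frequency:
f' = c/λ' = 299792458/5.8206854e-12 = 5.1504666e+19 Hz

Frequency shift (decrease):
Δf = f₀ - f' = 9.058e+19 - 5.1504666e+19 = 3.908e+19 Hz

(Intermediate values are shown rounded; full precision is carried through to the final answer.)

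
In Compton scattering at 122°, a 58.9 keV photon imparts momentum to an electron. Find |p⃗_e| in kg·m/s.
5.0986e-23 kg·m/s

The electron is initially at rest, so by conservation of momentum:
p⃗_e = p⃗₀ − p⃗'  (incident photon momentum minus scattered photon momentum)

Photon momentum magnitudes (p = h/λ = E/c):
λ₀ = hc/E₀ = 21.0499 pm → p₀ = h/λ₀ = 3.1478e-23 kg·m/s
Δλ = λ_C(1 − cos 122°) = 3.7121 pm
λ' = 24.7620 pm → p' = h/λ' = 2.6759e-23 kg·m/s

The scattered photon makes angle θ = 122° with the incident direction, so by the law of cosines:
|p⃗_e|² = p₀² + p'² − 2p₀p'cos θ
|p⃗_e|² = (3.1478e-23)² + (2.6759e-23)² − 2·3.1478e-23·2.6759e-23·cos(122°)
|p⃗_e| = 5.0986e-23 kg·m/s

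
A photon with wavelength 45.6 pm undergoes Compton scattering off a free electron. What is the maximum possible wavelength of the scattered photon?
50.4526 pm (at θ = 180°)

The Compton shift is Δλ = λ_C(1 − cos θ).

Since cos θ ranges from −1 to 1, the factor (1 − cos θ) ranges from 0 to 2; the maximum shift occurs at θ = 180° (backscattering):
Δλ_max = 2λ_C = 2 × 2.4263 pm = 4.8526 pm

Maximum scattered wavelength:
λ'_max = λ₀ + Δλ_max = 45.6 + 4.8526 = 50.4526 pm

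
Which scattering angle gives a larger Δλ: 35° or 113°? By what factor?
113° produces the larger shift by a factor of 7.690

Calculate both shifts using Δλ = λ_C(1 - cos θ):

For θ₁ = 35°:
Δλ₁ = 2.4263 × (1 - cos(35°))
Δλ₁ = 2.4263 × 0.1808
Δλ₁ = 0.4388 pm

For θ₂ = 113°:
Δλ₂ = 2.4263 × (1 - cos(113°))
Δλ₂ = 2.4263 × 1.3907
Δλ₂ = 3.3743 pm

The 113° angle produces the larger shift.
Ratio: 3.3743/0.4388 = 7.690

(Intermediate values are shown rounded; full precision is carried through to the final answer.)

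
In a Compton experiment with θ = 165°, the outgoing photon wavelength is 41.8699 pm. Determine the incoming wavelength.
37.1000 pm

From λ' = λ + Δλ, we have λ = λ' - Δλ

First calculate the Compton shift:
Δλ = λ_C(1 - cos θ)
Δλ = 2.4263 × (1 - cos(165°))
Δλ = 2.4263 × 1.9659
Δλ = 4.7699 pm

Initial wavelength:
λ = λ' - Δλ
λ = 41.8699 - 4.7699
λ = 37.1000 pm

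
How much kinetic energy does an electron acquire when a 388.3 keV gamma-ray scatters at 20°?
17.0147 keV

By energy conservation: K_e = E_initial - E_final

First find the scattered photon energy:
Initial wavelength: λ = hc/E = 3.1930 pm
Compton shift: Δλ = λ_C(1 - cos(20°)) = 0.1463 pm
Final wavelength: λ' = 3.1930 + 0.1463 = 3.3393 pm
Final photon energy: E' = hc/λ' = 371.2853 keV

Electron kinetic energy:
K_e = E - E' = 388.3000 - 371.2853 = 17.0147 keV

(Intermediate values are shown rounded; full precision is carried through to the final answer.)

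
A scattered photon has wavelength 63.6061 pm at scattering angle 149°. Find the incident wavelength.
59.1000 pm

From λ' = λ + Δλ, we have λ = λ' - Δλ

First calculate the Compton shift:
Δλ = λ_C(1 - cos θ)
Δλ = 2.4263 × (1 - cos(149°))
Δλ = 2.4263 × 1.8572
Δλ = 4.5061 pm

Initial wavelength:
λ = λ' - Δλ
λ = 63.6061 - 4.5061
λ = 59.1000 pm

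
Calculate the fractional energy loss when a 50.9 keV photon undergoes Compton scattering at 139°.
0.1488 (or 14.88%)

Calculate initial and final photon energies:

Initial: E₀ = 50.9 keV → λ₀ = 24.3584 pm
Compton shift: Δλ = 4.2575 pm
Final wavelength: λ' = 28.6159 pm
Final energy: E' = 43.3271 keV

Fractional energy loss:
(E₀ - E')/E₀ = (50.9000 - 43.3271)/50.9000
= 7.5729/50.9000
= 0.1488
= 14.88%

(Intermediate values are shown rounded; full precision is carried through to the final answer.)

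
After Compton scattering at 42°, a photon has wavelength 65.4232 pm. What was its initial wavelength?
64.8000 pm

From λ' = λ + Δλ, we have λ = λ' - Δλ

First calculate the Compton shift:
Δλ = λ_C(1 - cos θ)
Δλ = 2.4263 × (1 - cos(42°))
Δλ = 2.4263 × 0.2569
Δλ = 0.6232 pm

Initial wavelength:
λ = λ' - Δλ
λ = 65.4232 - 0.6232
λ = 64.8000 pm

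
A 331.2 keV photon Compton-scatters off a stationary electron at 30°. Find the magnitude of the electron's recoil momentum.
8.9017e-23 kg·m/s

The electron is initially at rest, so by conservation of momentum:
p⃗_e = p⃗₀ − p⃗'  (incident photon momentum minus scattered photon momentum)

Photon momentum magnitudes (p = h/λ = E/c):
λ₀ = hc/E₀ = 3.7435 pm → p₀ = h/λ₀ = 1.7700e-22 kg·m/s
Δλ = λ_C(1 − cos 30°) = 0.3251 pm
λ' = 4.0685 pm → p' = h/λ' = 1.6286e-22 kg·m/s

The scattered photon makes angle θ = 30° with the incident direction, so by the law of cosines:
|p⃗_e|² = p₀² + p'² − 2p₀p'cos θ
|p⃗_e|² = (1.7700e-22)² + (1.6286e-22)² − 2·1.7700e-22·1.6286e-22·cos(30°)
|p⃗_e| = 8.9017e-23 kg·m/s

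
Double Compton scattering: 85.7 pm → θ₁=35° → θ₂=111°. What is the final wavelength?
89.4346 pm

Apply Compton shift twice:

First scattering at θ₁ = 35°:
Δλ₁ = λ_C(1 - cos(35°))
Δλ₁ = 2.4263 × 0.1808
Δλ₁ = 0.4388 pm

After first scattering:
λ₁ = 85.7 + 0.4388 = 86.1388 pm

Second scattering at θ₂ = 111°:
Δλ₂ = λ_C(1 - cos(111°))
Δλ₂ = 2.4263 × 1.3584
Δλ₂ = 3.2958 pm

Final wavelength:
λ₂ = 86.1388 + 3.2958 = 89.4346 pm

Total shift: Δλ_total = 0.4388 + 3.2958 = 3.7346 pm

(Intermediate values are shown rounded; full precision is carried through to the final answer.)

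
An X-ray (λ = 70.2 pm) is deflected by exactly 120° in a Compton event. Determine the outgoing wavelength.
73.8395 pm

Using the Compton formula: λ' = λ + λ_C(1 − cos θ)

For θ = 120°, cos θ = -1/2 (exact) = -0.5000, so:
1 − cos 120° = 1 − (-1/2) = 1.5000

Δλ = λ_C × 1.5000 = 2.4263 × 1.5000 = 3.6395 pm

λ' = 70.2 + 3.6395 = 73.8395 pm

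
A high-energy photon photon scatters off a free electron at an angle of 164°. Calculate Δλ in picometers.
4.7586 pm

Using the Compton scattering formula:
Δλ = λ_C(1 - cos θ)

where λ_C = h/(m_e·c) ≈ 2.4263 pm is the Compton wavelength of an electron.

For θ = 164°:
cos(164°) = -0.9613
1 - cos(164°) = 1.9613

Δλ = 2.4263 × 1.9613
Δλ = 4.7586 pm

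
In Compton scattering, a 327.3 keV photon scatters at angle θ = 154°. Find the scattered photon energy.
147.6854 keV

First convert energy to wavelength:
λ = hc/E, with hc ≈ 1239.842 keV·pm (i.e. 1239.842 eV·nm)

For E = 327.3 keV = 327300 eV:
λ = 1239.842 keV·pm / 327.3 keV
λ = 3.7881 pm

Calculate the Compton shift:
Δλ = λ_C(1 - cos(154°)) = 2.4263 × 1.8988
Δλ = 4.6071 pm

Final wavelength:
λ' = 3.7881 + 4.6071 = 8.3952 pm

Final energy:
E' = hc/λ' = 1239.842 / 8.3952 = 147.6854 keV

(Intermediate values are shown rounded; full precision is carried through to the final answer.)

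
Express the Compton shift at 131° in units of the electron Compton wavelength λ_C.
1.6561 λ_C

The Compton shift formula is:
Δλ = λ_C(1 - cos θ)

Dividing both sides by λ_C:
Δλ/λ_C = 1 - cos θ

For θ = 131°:
Δλ/λ_C = 1 - cos(131°)
Δλ/λ_C = 1 - -0.6561
Δλ/λ_C = 1.6561

This means the shift is 1.6561 × λ_C = 4.0181 pm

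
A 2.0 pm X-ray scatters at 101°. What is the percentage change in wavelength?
144.4636%

Calculate the Compton shift:
Δλ = λ_C(1 - cos(101°))
Δλ = 2.4263 × (1 - cos(101°))
Δλ = 2.4263 × 1.1908
Δλ = 2.8893 pm

Percentage change:
(Δλ/λ₀) × 100 = (2.8893/2.0) × 100
= 144.4636%

(Intermediate values are shown rounded; full precision is carried through to the final answer.)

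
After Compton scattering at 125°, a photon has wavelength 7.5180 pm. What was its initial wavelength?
3.7000 pm

From λ' = λ + Δλ, we have λ = λ' - Δλ

First calculate the Compton shift:
Δλ = λ_C(1 - cos θ)
Δλ = 2.4263 × (1 - cos(125°))
Δλ = 2.4263 × 1.5736
Δλ = 3.8180 pm

Initial wavelength:
λ = λ' - Δλ
λ = 7.5180 - 3.8180
λ = 3.7000 pm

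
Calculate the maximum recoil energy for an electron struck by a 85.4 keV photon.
21.3939 keV

Maximum energy transfer occurs at θ = 180° (backscattering).

Initial photon: E₀ = 85.4 keV → λ₀ = 14.5181 pm

Maximum Compton shift (at 180°):
Δλ_max = 2λ_C = 2 × 2.4263 = 4.8526 pm

Final wavelength:
λ' = 14.5181 + 4.8526 = 19.3707 pm

Minimum photon energy (maximum energy to electron):
E'_min = hc/λ' = 64.0061 keV

Maximum electron kinetic energy:
K_max = E₀ - E'_min = 85.4000 - 64.0061 = 21.3939 keV

(Intermediate values are shown rounded; full precision is carried through to the final answer.)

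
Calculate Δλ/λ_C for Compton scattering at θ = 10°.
0.0152 λ_C

The Compton shift formula is:
Δλ = λ_C(1 - cos θ)

Dividing both sides by λ_C:
Δλ/λ_C = 1 - cos θ

For θ = 10°:
Δλ/λ_C = 1 - cos(10°)
Δλ/λ_C = 1 - 0.9848
Δλ/λ_C = 0.0152

This means the shift is 0.0152 × λ_C = 0.0369 pm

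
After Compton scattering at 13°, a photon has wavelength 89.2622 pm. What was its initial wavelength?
89.2000 pm

From λ' = λ + Δλ, we have λ = λ' - Δλ

First calculate the Compton shift:
Δλ = λ_C(1 - cos θ)
Δλ = 2.4263 × (1 - cos(13°))
Δλ = 2.4263 × 0.0256
Δλ = 0.0622 pm

Initial wavelength:
λ = λ' - Δλ
λ = 89.2622 - 0.0622
λ = 89.2000 pm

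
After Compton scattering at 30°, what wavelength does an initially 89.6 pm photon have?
89.9251 pm

Using the Compton formula: λ' = λ + λ_C(1 − cos θ)

For θ = 30°, cos θ = √3/2 (exact) ≈ 0.8660, so:
1 − cos 30° = 1 − (√3/2) ≈ 0.1340

Δλ = λ_C × 0.1340 = 2.4263 × 0.1340 = 0.3251 pm

λ' = 89.6 + 0.3251 = 89.9251 pm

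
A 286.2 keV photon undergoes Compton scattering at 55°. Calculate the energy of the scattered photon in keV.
231.0242 keV

First convert energy to wavelength:
λ = hc/E, with hc ≈ 1239.842 keV·pm (i.e. 1239.842 eV·nm)

For E = 286.2 keV = 286200 eV:
λ = 1239.842 keV·pm / 286.2 keV
λ = 4.3321 pm

Calculate the Compton shift:
Δλ = λ_C(1 - cos(55°)) = 2.4263 × 0.4264
Δλ = 1.0346 pm

Final wavelength:
λ' = 4.3321 + 1.0346 = 5.3667 pm

Final energy:
E' = hc/λ' = 1239.842 / 5.3667 = 231.0242 keV

(Intermediate values are shown rounded; full precision is carried through to the final answer.)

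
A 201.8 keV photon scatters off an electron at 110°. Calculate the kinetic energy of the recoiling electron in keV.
69.9029 keV

By energy conservation: K_e = E_initial - E_final

First find the scattered photon energy:
Initial wavelength: λ = hc/E = 6.1439 pm
Compton shift: Δλ = λ_C(1 - cos(110°)) = 3.2562 pm
Final wavelength: λ' = 6.1439 + 3.2562 = 9.4001 pm
Final photon energy: E' = hc/λ' = 131.8971 keV

Electron kinetic energy:
K_e = E - E' = 201.8000 - 131.8971 = 69.9029 keV

(Intermediate values are shown rounded; full precision is carried through to the final answer.)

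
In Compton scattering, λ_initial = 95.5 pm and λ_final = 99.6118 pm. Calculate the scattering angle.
134.00°

First find the wavelength shift:
Δλ = λ' - λ = 99.6118 - 95.5 = 4.1118 pm

Using Δλ = λ_C(1 - cos θ), with λ_C = h/(m_e·c) ≈ 2.42631024 pm:
cos θ = 1 - Δλ/λ_C
cos θ = 1 - 4.1118/2.42631024
cos θ = -0.694672

θ = arccos(-0.694672)
θ = 134.00°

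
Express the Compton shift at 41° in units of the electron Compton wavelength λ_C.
0.2453 λ_C

The Compton shift formula is:
Δλ = λ_C(1 - cos θ)

Dividing both sides by λ_C:
Δλ/λ_C = 1 - cos θ

For θ = 41°:
Δλ/λ_C = 1 - cos(41°)
Δλ/λ_C = 1 - 0.7547
Δλ/λ_C = 0.2453

This means the shift is 0.2453 × λ_C = 0.5952 pm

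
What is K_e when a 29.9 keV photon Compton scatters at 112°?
2.2259 keV

By energy conservation: K_e = E_initial - E_final

First find the scattered photon energy:
Initial wavelength: λ = hc/E = 41.4663 pm
Compton shift: Δλ = λ_C(1 - cos(112°)) = 3.3352 pm
Final wavelength: λ' = 41.4663 + 3.3352 = 44.8015 pm
Final photon energy: E' = hc/λ' = 27.6741 keV

Electron kinetic energy:
K_e = E - E' = 29.9000 - 27.6741 = 2.2259 keV

(Intermediate values are shown rounded; full precision is carried through to the final answer.)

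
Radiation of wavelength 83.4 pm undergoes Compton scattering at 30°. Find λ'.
83.7251 pm

Using the Compton formula: λ' = λ + λ_C(1 − cos θ)

For θ = 30°, cos θ = √3/2 (exact) ≈ 0.8660, so:
1 − cos 30° = 1 − (√3/2) ≈ 0.1340

Δλ = λ_C × 0.1340 = 2.4263 × 0.1340 = 0.3251 pm

λ' = 83.4 + 0.3251 = 83.7251 pm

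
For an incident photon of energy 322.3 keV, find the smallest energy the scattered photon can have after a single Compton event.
142.5191 keV (at θ = 180°)

The scattered photon has minimum energy when its wavelength is maximum, i.e., when the Compton shift Δλ = λ_C(1 − cos θ) is maximum. This occurs at θ = 180° (backscattering), giving Δλ_max = 2λ_C = 4.8526 pm.

Initial wavelength: λ₀ = hc/E₀ = 3.8469 pm
Maximum final wavelength: λ'_max = λ₀ + 2λ_C = 3.8469 + 4.8526 = 8.6995 pm
Minimum final energy: E'_min = hc/λ'_max = 142.5191 keV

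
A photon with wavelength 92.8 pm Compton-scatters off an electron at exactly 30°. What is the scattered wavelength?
93.1251 pm

Using the Compton formula: λ' = λ + λ_C(1 − cos θ)

For θ = 30°, cos θ = √3/2 (exact) ≈ 0.8660, so:
1 − cos 30° = 1 − (√3/2) ≈ 0.1340

Δλ = λ_C × 0.1340 = 2.4263 × 0.1340 = 0.3251 pm

λ' = 92.8 + 0.3251 = 93.1251 pm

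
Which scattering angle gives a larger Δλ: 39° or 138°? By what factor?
138° produces the larger shift by a factor of 7.822

Calculate both shifts using Δλ = λ_C(1 - cos θ):

For θ₁ = 39°:
Δλ₁ = 2.4263 × (1 - cos(39°))
Δλ₁ = 2.4263 × 0.2229
Δλ₁ = 0.5407 pm

For θ₂ = 138°:
Δλ₂ = 2.4263 × (1 - cos(138°))
Δλ₂ = 2.4263 × 1.7431
Δλ₂ = 4.2294 pm

The 138° angle produces the larger shift.
Ratio: 4.2294/0.5407 = 7.822

(Intermediate values are shown rounded; full precision is carried through to the final answer.)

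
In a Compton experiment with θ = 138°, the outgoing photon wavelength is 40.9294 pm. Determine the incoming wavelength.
36.7000 pm

From λ' = λ + Δλ, we have λ = λ' - Δλ

First calculate the Compton shift:
Δλ = λ_C(1 - cos θ)
Δλ = 2.4263 × (1 - cos(138°))
Δλ = 2.4263 × 1.7431
Δλ = 4.2294 pm

Initial wavelength:
λ = λ' - Δλ
λ = 40.9294 - 4.2294
λ = 36.7000 pm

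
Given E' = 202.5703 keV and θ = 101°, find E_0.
383.7000 keV

Convert final energy to wavelength (hc ≈ 1239.842 keV·pm):
λ' = hc/E' = 1239.842 / 202.5703 = 6.1206 pm

Calculate the Compton shift:
Δλ = λ_C(1 - cos(101°))
Δλ = 2.4263 × (1 - cos(101°))
Δλ = 2.8893 pm

Initial wavelength:
λ = λ' - Δλ = 6.1206 - 2.8893 = 3.2313 pm

Initial energy:
E = hc/λ = 1239.842 / 3.2313 = 383.7000 keV

(Intermediate values are shown rounded; full precision is carried through to the final answer.)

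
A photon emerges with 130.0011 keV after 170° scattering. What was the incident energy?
262.6002 keV

Convert final energy to wavelength (hc ≈ 1239.842 keV·pm):
λ' = hc/E' = 1239.842 / 130.0011 = 9.5372 pm

Calculate the Compton shift:
Δλ = λ_C(1 - cos(170°))
Δλ = 2.4263 × (1 - cos(170°))
Δλ = 4.8158 pm

Initial wavelength:
λ = λ' - Δλ = 9.5372 - 4.8158 = 4.7214 pm

Initial energy:
E = hc/λ = 1239.842 / 4.7214 = 262.6002 keV

(Intermediate values are shown rounded; full precision is carried through to the final answer.)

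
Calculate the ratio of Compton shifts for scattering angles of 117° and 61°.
117° produces the larger shift by a factor of 2.822

Calculate both shifts using Δλ = λ_C(1 - cos θ):

For θ₁ = 61°:
Δλ₁ = 2.4263 × (1 - cos(61°))
Δλ₁ = 2.4263 × 0.5152
Δλ₁ = 1.2500 pm

For θ₂ = 117°:
Δλ₂ = 2.4263 × (1 - cos(117°))
Δλ₂ = 2.4263 × 1.4540
Δλ₂ = 3.5278 pm

The 117° angle produces the larger shift.
Ratio: 3.5278/1.2500 = 2.822

(Intermediate values are shown rounded; full precision is carried through to the final answer.)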